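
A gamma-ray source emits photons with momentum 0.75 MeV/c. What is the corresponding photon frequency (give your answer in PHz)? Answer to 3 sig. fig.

1.81 × 10^5 PHz

(h = 6.62607015 × 10^-34 J·s, c = 2.99792458 × 10^8 m/s, 1 eV = 1.602176634 × 10^-19 J.)
First convert: p = 0.75 MeV/c = 4.0082 × 10^-22 kg·m/s.
Apply f = pc/h: f = 1.813 × 10^20 Hz.
Converting to PHz: f = 181300 PHz ≈ 1.81 × 10^5 PHz.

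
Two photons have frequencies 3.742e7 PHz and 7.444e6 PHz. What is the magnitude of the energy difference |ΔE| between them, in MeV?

Using E = hf: E₁ = 2.4795e-11 J, E₂ = 4.9324e-12 J.
|ΔE| = |2.4795e-11 − 4.9324e-12| = 1.99e-11 J = 124 MeV.

124 MeV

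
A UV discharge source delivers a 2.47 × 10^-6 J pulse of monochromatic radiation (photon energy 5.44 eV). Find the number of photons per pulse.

2.83 × 10^12 photons

Per-photon energy: E = 8.716 × 10^-19 J (from energy = 5.44 eV).
N = E_total / E_photon = 2.47 × 10^-6 J / 8.716 × 10^-19 J = 2.83 × 10^12.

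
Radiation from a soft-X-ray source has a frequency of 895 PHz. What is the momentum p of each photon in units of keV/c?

Convert to SI: f = 895 PHz = 8.95 × 10^17 Hz.
Since p = hf/c for a photon, p = 1.978 × 10^-24 kg·m/s.
Converting to keV/c: p = 3.701 keV/c ≈ 3.70 keV/c.

3.70 keV/c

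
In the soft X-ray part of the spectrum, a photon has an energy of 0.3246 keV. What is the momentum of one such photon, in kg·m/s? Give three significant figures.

1.73e-25 kg·m/s

Take c = 2.99792458e8 m/s, 1 eV = 1.602176634e-19 J.
Convert to SI: E = 0.3246 keV = 5.2007e-17 J.
For a photon p = E/c, so p = 1.735e-25 kg·m/s.
So p ≈ 1.73e-25 kg·m/s.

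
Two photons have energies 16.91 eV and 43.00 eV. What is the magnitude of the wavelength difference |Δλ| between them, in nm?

Using λ = hc/E: λ₁ = 7.3320 × 10^-8 m, λ₂ = 2.8834 × 10^-8 m.
|Δλ| = |7.3320 × 10^-8 − 2.8834 × 10^-8| = 4.45 × 10^-8 m = 44.5 nm.

44.5 nm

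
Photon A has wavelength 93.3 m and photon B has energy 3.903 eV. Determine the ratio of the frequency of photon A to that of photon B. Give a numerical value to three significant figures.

f_A = 3.213·10^6 Hz (from wavelength = 93.3 m, via f = c/λ).
f_B = 9.437·10^14 Hz (from energy = 3.903 eV, via f = E/h).
Ratio = 3.213·10^6 / 9.437·10^14 = 3.40·10^-9.

3.40·10^-9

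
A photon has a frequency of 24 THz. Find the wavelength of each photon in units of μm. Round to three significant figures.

12.5 μm

Take c = 2.99792458 × 10^8 m/s.
In SI units: f = 24 THz = 2.4 × 10^13 Hz.
Apply λ = c/f: λ = 1.249 × 10^-5 m.
Converting to μm: λ = 12.49 μm ≈ 12.5 μm.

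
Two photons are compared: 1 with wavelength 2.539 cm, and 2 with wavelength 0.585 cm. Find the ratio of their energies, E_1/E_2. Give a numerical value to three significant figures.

E_1 = 7.824e-24 J (from wavelength = 2.539 cm, via E = hc/λ).
E_2 = 3.396e-23 J (from wavelength = 0.585 cm, via E = hc/λ).
Ratio = 7.824e-24 / 3.396e-23 = 0.230.

0.230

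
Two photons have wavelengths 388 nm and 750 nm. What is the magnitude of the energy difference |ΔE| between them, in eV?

1.54 eV

Using E = hc/λ: E₁ = 5.120e-19 J, E₂ = 2.649e-19 J.
|ΔE| = |5.120e-19 − 2.649e-19| = 2.47e-19 J = 1.54 eV.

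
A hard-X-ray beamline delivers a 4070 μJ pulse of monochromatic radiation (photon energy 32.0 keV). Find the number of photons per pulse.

Per-photon energy: E = 5.127 × 10^-15 J (from energy = 32.0 keV).
N = E_total / E_photon = 0.00407 J / 5.127 × 10^-15 J = 7.94 × 10^11.

7.94 × 10^11 photons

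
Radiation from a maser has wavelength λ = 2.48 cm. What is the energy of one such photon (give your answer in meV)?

First convert: λ = 2.48 cm = 0.0248 m.
For a photon E = hc/λ, so E = 8.010 × 10^-24 J.
Converting to meV: E = 0.04999 meV ≈ 0.0500 meV.

0.0500 meV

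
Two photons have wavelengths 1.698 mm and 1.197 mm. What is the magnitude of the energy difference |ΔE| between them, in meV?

0.306 meV

Using E = hc/λ: E₁ = 1.1699e-22 J, E₂ = 1.6595e-22 J.
|ΔE| = |1.1699e-22 − 1.6595e-22| = 4.90e-23 J = 0.306 meV.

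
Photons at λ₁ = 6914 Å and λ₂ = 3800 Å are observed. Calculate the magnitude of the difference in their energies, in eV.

1.47 eV

Using E = hc/λ: E₁ = 2.8731 × 10^-19 J, E₂ = 5.2275 × 10^-19 J.
|ΔE| = |2.8731 × 10^-19 − 5.2275 × 10^-19| = 2.35 × 10^-19 J = 1.47 eV.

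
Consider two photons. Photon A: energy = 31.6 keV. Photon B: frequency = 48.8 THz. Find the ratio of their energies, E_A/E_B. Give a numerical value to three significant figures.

1.57e5

E_A = 5.063e-15 J (from energy = 31.6 keV, via E given directly).
E_B = 3.234e-20 J (from frequency = 48.8 THz, via E = hf).
Ratio = 5.063e-15 / 3.234e-20 = 1.57e5.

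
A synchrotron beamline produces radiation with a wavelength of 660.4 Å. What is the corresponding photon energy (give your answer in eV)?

18.8 eV

(h = 6.62607015·10^-34 J·s, c = 2.99792458·10^8 m/s, 1 eV = 1.602176634·10^-19 J.)
First convert: λ = 660.4 Å = 6.604·10^-8 m.
Since E = hc/λ for a photon, E = 3.008·10^-18 J.
Converting to eV: E = 18.77 eV ≈ 18.8 eV.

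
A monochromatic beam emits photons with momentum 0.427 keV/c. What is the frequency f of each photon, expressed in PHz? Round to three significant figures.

Use h = 6.62607015 × 10^-34 J·s, c = 2.99792458 × 10^8 m/s, 1 eV = 1.602176634 × 10^-19 J.
First convert: p = 0.427 keV/c = 2.2820 × 10^-25 kg·m/s.
For a photon f = pc/h, so f = 1.032 × 10^17 Hz.
Converting to PHz: f = 103.2 PHz ≈ 103 PHz.

103 PHz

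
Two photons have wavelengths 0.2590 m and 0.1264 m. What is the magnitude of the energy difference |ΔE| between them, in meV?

Using E = hc/λ: E₁ = 7.6697·10^-25 J, E₂ = 1.5716·10^-24 J.
|ΔE| = |7.6697·10^-25 − 1.5716·10^-24| = 8.05·10^-25 J = 5.02·10^-3 meV.

5.02·10^-3 meV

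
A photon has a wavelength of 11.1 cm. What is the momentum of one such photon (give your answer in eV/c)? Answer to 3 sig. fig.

1.12e-5 eV/c

Take h = 6.62607015e-34 J·s, c = 2.99792458e8 m/s, 1 eV = 1.602176634e-19 J.
Convert to SI: λ = 11.1 cm = 0.111 m.
For a photon p = h/λ, so p = 5.969e-33 kg·m/s.
Converting to eV/c: p = 1.117e-5 eV/c ≈ 1.12e-5 eV/c.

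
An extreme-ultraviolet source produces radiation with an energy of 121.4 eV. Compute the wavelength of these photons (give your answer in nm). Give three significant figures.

10.2 nm

Take h = 6.62607015 × 10^-34 J·s, c = 2.99792458 × 10^8 m/s, 1 eV = 1.602176634 × 10^-19 J.
In SI units: E = 121.4 eV = 1.9450 × 10^-17 J.
Since λ = hc/E for a photon, λ = 1.021 × 10^-8 m.
Converting to nm: λ = 10.21 nm ≈ 10.2 nm.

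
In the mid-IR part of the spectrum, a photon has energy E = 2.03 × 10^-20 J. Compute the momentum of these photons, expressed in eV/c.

0.127 eV/c

The photon relation is p = E/c, giving p = 6.771 × 10^-29 kg·m/s.
Converting to eV/c: p = 0.1267 eV/c ≈ 0.127 eV/c.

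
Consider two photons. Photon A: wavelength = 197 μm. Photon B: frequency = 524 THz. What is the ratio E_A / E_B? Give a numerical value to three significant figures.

E_A = 1.008 × 10^-21 J (from wavelength = 197 μm, via E = hc/λ).
E_B = 3.472 × 10^-19 J (from frequency = 524 THz, via E = hf).
Ratio = 1.008 × 10^-21 / 3.472 × 10^-19 = 2.90 × 10^-3.

2.90 × 10^-3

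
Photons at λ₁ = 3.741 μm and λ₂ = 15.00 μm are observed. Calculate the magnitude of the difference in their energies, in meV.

249 meV

Using E = hc/λ: E₁ = 5.3099 × 10^-20 J, E₂ = 1.3243 × 10^-20 J.
|ΔE| = |5.3099 × 10^-20 − 1.3243 × 10^-20| = 3.99 × 10^-20 J = 249 meV.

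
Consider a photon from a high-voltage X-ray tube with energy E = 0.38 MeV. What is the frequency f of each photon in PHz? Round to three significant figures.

9.19e4 PHz

In SI units: E = 0.38 MeV = 6.0883e-14 J.
Apply f = E/h: f = 9.188e19 Hz.
Converting to PHz: f = 91880 PHz ≈ 9.19e4 PHz.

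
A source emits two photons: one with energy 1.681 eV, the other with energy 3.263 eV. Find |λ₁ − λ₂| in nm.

358 nm

Using λ = hc/E: λ₁ = 7.3756·10^-7 m, λ₂ = 3.7997·10^-7 m.
|Δλ| = |7.3756·10^-7 − 3.7997·10^-7| = 3.58·10^-7 m = 358 nm.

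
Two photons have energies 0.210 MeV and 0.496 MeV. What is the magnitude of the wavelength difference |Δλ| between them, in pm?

3.40 pm

Using λ = hc/E: λ₁ = 5.904 × 10^-12 m, λ₂ = 2.500 × 10^-12 m.
|Δλ| = |5.904 × 10^-12 − 2.500 × 10^-12| = 3.40 × 10^-12 m = 3.40 pm.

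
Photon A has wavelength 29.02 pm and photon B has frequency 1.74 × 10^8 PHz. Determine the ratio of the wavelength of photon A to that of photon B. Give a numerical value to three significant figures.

λ_A = 2.902 × 10^-11 m (from wavelength = 29.02 pm, via λ given directly).
λ_B = 1.723 × 10^-15 m (from frequency = 1.74 × 10^8 PHz, via λ = c/f).
Ratio = 2.902 × 10^-11 / 1.723 × 10^-15 = 1.68 × 10^4.

1.68 × 10^4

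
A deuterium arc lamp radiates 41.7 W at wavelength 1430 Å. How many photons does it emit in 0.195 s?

5.85e18 photons

Total energy: E_total = P·t = 41.7 × 0.195 = 8.132 J.
Per-photon energy: E = 1.389e-18 J.
N = E_total / E_photon = 5.85e18.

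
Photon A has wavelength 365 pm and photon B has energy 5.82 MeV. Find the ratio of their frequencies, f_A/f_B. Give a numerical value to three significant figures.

f_A = 8.213e17 Hz (from wavelength = 365 pm, via f = c/λ).
f_B = 1.407e21 Hz (from energy = 5.82 MeV, via f = E/h).
Ratio = 8.213e17 / 1.407e21 = 5.84e-4.

5.84e-4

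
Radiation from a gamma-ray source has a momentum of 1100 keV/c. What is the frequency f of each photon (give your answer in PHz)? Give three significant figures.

(h = 6.62607015·10^-34 J·s, c = 2.99792458·10^8 m/s, 1 eV = 1.602176634·10^-19 J.)
In SI units: p = 1100 keV/c = 5.8787·10^-22 kg·m/s.
Apply f = pc/h: f = 2.660·10^20 Hz.
Converting to PHz: f = 266000 PHz ≈ 2.66·10^5 PHz.

2.66·10^5 PHz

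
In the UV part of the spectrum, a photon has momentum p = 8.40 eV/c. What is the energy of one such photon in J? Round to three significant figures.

Use c = 2.99792458 × 10^8 m/s, 1 eV = 1.602176634 × 10^-19 J.
First convert: p = 8.40 eV/c = 4.4892 × 10^-27 kg·m/s.
Since E = pc for a photon, E = 1.346 × 10^-18 J.
So E ≈ 1.35 × 10^-18 J.

1.35 × 10^-18 J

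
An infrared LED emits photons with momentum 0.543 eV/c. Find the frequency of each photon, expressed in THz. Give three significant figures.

(h = 6.62607015e-34 J·s, c = 2.99792458e8 m/s, 1 eV = 1.602176634e-19 J.)
First convert: p = 0.543 eV/c = 2.9019e-28 kg·m/s.
For a photon f = pc/h, so f = 1.313e14 Hz.
Converting to THz: f = 131.3 THz ≈ 131 THz.

131 THz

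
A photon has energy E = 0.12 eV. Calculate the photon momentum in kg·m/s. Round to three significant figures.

First convert: E = 0.12 eV = 1.9226e-20 J.
Since p = E/c for a photon, p = 6.413e-29 kg·m/s.
So p ≈ 6.41e-29 kg·m/s.

6.41e-29 kg·m/s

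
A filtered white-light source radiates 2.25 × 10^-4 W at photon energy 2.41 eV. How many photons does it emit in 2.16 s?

Total energy: E_total = P·t = 2.25 × 10^-4 × 2.16 = 4.860 × 10^-4 J.
Per-photon energy: E = 3.861 × 10^-19 J.
N = E_total / E_photon = 1.26 × 10^15.

1.26 × 10^15 photons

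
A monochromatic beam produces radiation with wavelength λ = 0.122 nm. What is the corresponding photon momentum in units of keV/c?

Convert to SI: λ = 0.122 nm = 1.22 × 10^-10 m.
Since p = h/λ for a photon, p = 5.431 × 10^-24 kg·m/s.
Converting to keV/c: p = 10.16 keV/c ≈ 10.2 keV/c.

10.2 keV/c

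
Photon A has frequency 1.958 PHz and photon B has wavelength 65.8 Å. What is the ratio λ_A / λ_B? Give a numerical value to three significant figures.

23.3

λ_A = 1.531 × 10^-7 m (from frequency = 1.958 PHz, via λ = c/f).
λ_B = 6.580 × 10^-9 m (from wavelength = 65.8 Å, via λ given directly).
Ratio = 1.531 × 10^-7 / 6.580 × 10^-9 = 23.3.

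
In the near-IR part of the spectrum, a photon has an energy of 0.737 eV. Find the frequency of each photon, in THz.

178 THz

Take h = 6.62607015 × 10^-34 J·s, 1 eV = 1.602176634 × 10^-19 J.
First convert: E = 0.737 eV = 1.1808 × 10^-19 J.
For a photon f = E/h, so f = 1.782 × 10^14 Hz.
Converting to THz: f = 178.2 THz ≈ 178 THz.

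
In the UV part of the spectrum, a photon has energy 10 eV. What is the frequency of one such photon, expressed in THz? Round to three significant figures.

(h = 6.62607015·10^-34 J·s, 1 eV = 1.602176634·10^-19 J.)
First convert: E = 10 eV = 1.6022·10^-18 J.
The photon relation is f = E/h, giving f = 2.418·10^15 Hz.
Converting to THz: f = 2418 THz ≈ 2420 THz.

2420 THz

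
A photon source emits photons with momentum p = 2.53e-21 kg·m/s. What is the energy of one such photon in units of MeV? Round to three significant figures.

4.73 MeV

(c = 2.99792458e8 m/s, 1 eV = 1.602176634e-19 J.)
The photon relation is E = pc, giving E = 7.585e-13 J.
Converting to MeV: E = 4.734 MeV ≈ 4.73 MeV.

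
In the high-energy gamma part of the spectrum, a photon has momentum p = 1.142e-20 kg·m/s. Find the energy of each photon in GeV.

Use c = 2.99792458e8 m/s, 1 eV = 1.602176634e-19 J.
The photon relation is E = pc, giving E = 3.424e-12 J.
Converting to GeV: E = 0.02137 GeV ≈ 0.0214 GeV.

0.0214 GeV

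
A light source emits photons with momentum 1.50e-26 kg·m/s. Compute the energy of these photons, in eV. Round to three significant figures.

28.1 eV

Take c = 2.99792458e8 m/s, 1 eV = 1.602176634e-19 J.
Since E = pc for a photon, E = 4.497e-18 J.
Converting to eV: E = 28.07 eV ≈ 28.1 eV.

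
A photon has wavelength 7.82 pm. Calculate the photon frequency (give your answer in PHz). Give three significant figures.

Use c = 2.99792458 × 10^8 m/s.
In SI units: λ = 7.82 pm = 7.82 × 10^-12 m.
The photon relation is f = c/λ, giving f = 3.834 × 10^19 Hz.
Converting to PHz: f = 38340 PHz ≈ 3.83 × 10^4 PHz.

3.83 × 10^4 PHz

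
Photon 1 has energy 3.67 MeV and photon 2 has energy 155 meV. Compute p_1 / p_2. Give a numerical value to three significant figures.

2.37 × 10^7

p_1 = 1.961 × 10^-21 kg·m/s (from energy = 3.67 MeV, via p = E/c).
p_2 = 8.284 × 10^-29 kg·m/s (from energy = 155 meV, via p = E/c).
Ratio = 1.961 × 10^-21 / 8.284 × 10^-29 = 2.37 × 10^7.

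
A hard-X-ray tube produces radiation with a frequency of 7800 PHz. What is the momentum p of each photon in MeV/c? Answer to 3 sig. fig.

First convert: f = 7800 PHz = 7.8e18 Hz.
The photon relation is p = hf/c, giving p = 1.724e-23 kg·m/s.
Converting to MeV/c: p = 0.03226 MeV/c ≈ 0.0323 MeV/c.

0.0323 MeV/c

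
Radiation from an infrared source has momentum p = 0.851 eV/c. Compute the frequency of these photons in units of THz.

Take h = 6.62607015e-34 J·s, c = 2.99792458e8 m/s, 1 eV = 1.602176634e-19 J.
First convert: p = 0.851 eV/c = 4.5480e-28 kg·m/s.
The photon relation is f = pc/h, giving f = 2.058e14 Hz.
Converting to THz: f = 205.8 THz ≈ 206 THz.

206 THz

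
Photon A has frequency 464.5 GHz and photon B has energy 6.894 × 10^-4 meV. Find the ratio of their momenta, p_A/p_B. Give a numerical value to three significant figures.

2790

p_A = 1.027 × 10^-30 kg·m/s (from frequency = 464.5 GHz, via p = hf/c).
p_B = 3.684 × 10^-34 kg·m/s (from energy = 6.894 × 10^-4 meV, via p = E/c).
Ratio = 1.027 × 10^-30 / 3.684 × 10^-34 = 2790.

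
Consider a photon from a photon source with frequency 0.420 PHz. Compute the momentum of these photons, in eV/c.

1.74 eV/c

First convert: f = 0.420 PHz = 4.20e14 Hz.
The photon relation is p = hf/c, giving p = 9.283e-28 kg·m/s.
Converting to eV/c: p = 1.737 eV/c ≈ 1.74 eV/c.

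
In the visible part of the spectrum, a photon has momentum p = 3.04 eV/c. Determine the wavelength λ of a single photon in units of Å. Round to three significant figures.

Use h = 6.62607015 × 10^-34 J·s, c = 2.99792458 × 10^8 m/s, 1 eV = 1.602176634 × 10^-19 J.
In SI units: p = 3.04 eV/c = 1.6247 × 10^-27 kg·m/s.
Since λ = h/p for a photon, λ = 4.078 × 10^-7 m.
Converting to Å: λ = 4078 Å ≈ 4080 Å.

4080 Å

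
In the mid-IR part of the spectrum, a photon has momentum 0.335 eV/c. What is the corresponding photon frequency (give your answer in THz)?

81.0 THz

Use h = 6.62607015e-34 J·s, c = 2.99792458e8 m/s, 1 eV = 1.602176634e-19 J.
Convert to SI: p = 0.335 eV/c = 1.7903e-28 kg·m/s.
Since f = pc/h for a photon, f = 8.100e13 Hz.
Converting to THz: f = 81.00 THz ≈ 81.0 THz.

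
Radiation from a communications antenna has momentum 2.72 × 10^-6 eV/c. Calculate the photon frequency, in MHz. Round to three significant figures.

658 MHz

Convert to SI: p = 2.72 × 10^-6 eV/c = 1.4536 × 10^-33 kg·m/s.
Apply f = pc/h: f = 6.577 × 10^8 Hz.
Converting to MHz: f = 657.7 MHz ≈ 658 MHz.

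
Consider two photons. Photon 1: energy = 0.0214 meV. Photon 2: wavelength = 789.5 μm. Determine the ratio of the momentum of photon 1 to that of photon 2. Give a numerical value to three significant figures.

p_1 = 1.144 × 10^-32 kg·m/s (from energy = 0.0214 meV, via p = E/c).
p_2 = 8.393 × 10^-31 kg·m/s (from wavelength = 789.5 μm, via p = h/λ).
Ratio = 1.144 × 10^-32 / 8.393 × 10^-31 = 0.0136.

0.0136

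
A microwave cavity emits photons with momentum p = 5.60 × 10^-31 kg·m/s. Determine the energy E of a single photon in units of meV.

Take c = 2.99792458 × 10^8 m/s, 1 eV = 1.602176634 × 10^-19 J.
For a photon E = pc, so E = 1.679 × 10^-22 J.
Converting to meV: E = 1.048 meV ≈ 1.05 meV.

1.05 meV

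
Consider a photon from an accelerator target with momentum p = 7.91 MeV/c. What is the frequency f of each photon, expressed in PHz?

(h = 6.62607015e-34 J·s, c = 2.99792458e8 m/s, 1 eV = 1.602176634e-19 J.)
First convert: p = 7.91 MeV/c = 4.2273e-21 kg·m/s.
The photon relation is f = pc/h, giving f = 1.913e21 Hz.
Converting to PHz: f = 1.913e6 PHz ≈ 1.91e6 PHz.

1.91e6 PHz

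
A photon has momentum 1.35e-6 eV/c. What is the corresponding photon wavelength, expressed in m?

0.918 m

First convert: p = 1.35e-6 eV/c = 7.2148e-34 kg·m/s.
Since λ = h/p for a photon, λ = 0.9184 m.
So λ ≈ 0.918 m.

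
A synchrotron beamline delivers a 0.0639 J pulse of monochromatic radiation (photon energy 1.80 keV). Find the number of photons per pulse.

2.22·10^14 photons

Per-photon energy: E = 2.884·10^-16 J (from energy = 1.80 keV).
N = E_total / E_photon = 0.0639 J / 2.884·10^-16 J = 2.22·10^14.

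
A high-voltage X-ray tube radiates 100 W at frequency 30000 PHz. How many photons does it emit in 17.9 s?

9.00e16 photons

Total energy: E_total = P·t = 100 × 17.9 = 1790 J.
Per-photon energy: E = 1.988e-14 J.
N = E_total / E_photon = 9.00e16.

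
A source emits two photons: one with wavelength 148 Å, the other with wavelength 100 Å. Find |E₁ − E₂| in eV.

Using E = hc/λ: E₁ = 1.342e-17 J, E₂ = 1.986e-17 J.
|ΔE| = |1.342e-17 − 1.986e-17| = 6.44e-18 J = 40.2 eV.

40.2 eV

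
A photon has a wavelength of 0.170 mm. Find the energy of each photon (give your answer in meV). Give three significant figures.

7.29 meV

First convert: λ = 0.170 mm = 1.70 × 10^-4 m.
For a photon E = hc/λ, so E = 1.168 × 10^-21 J.
Converting to meV: E = 7.293 meV ≈ 7.29 meV.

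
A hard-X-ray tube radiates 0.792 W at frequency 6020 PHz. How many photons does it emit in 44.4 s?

Total energy: E_total = P·t = 0.792 × 44.4 = 35.16 J.
Per-photon energy: E = 3.989 × 10^-15 J.
N = E_total / E_photon = 8.82 × 10^15.

8.82 × 10^15 photons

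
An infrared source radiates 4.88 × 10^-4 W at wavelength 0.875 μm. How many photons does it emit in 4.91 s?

Total energy: E_total = P·t = 4.88 × 10^-4 × 4.91 = 0.002396 J.
Per-photon energy: E = 2.270 × 10^-19 J.
N = E_total / E_photon = 1.06 × 10^16.

1.06 × 10^16 photons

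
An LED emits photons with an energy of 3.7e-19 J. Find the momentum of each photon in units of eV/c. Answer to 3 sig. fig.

Apply p = E/c: p = 1.234e-27 kg·m/s.
Converting to eV/c: p = 2.309 eV/c ≈ 2.31 eV/c.

2.31 eV/c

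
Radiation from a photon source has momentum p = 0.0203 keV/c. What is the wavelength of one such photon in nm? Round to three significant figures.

Use h = 6.62607015·10^-34 J·s, c = 2.99792458·10^8 m/s, 1 eV = 1.602176634·10^-19 J.
Convert to SI: p = 0.0203 keV/c = 1.0849·10^-26 kg·m/s.
The photon relation is λ = h/p, giving λ = 6.108·10^-8 m.
Converting to nm: λ = 61.08 nm ≈ 61.1 nm.

61.1 nm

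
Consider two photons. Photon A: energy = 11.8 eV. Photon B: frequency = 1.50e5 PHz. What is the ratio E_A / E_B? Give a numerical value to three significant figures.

E_A = 1.891e-18 J (from energy = 11.8 eV, via E given directly).
E_B = 9.939e-14 J (from frequency = 1.50e5 PHz, via E = hf).
Ratio = 1.891e-18 / 9.939e-14 = 1.90e-5.

1.90e-5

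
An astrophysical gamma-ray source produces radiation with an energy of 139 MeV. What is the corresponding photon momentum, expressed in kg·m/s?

(c = 2.99792458e8 m/s, 1 eV = 1.602176634e-19 J.)
In SI units: E = 139 MeV = 2.2270e-11 J.
For a photon p = E/c, so p = 7.429e-20 kg·m/s.
So p ≈ 7.43e-20 kg·m/s.

7.43e-20 kg·m/s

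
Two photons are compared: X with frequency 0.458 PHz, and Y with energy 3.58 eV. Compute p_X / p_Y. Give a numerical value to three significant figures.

p_X = 1.012e-27 kg·m/s (from frequency = 0.458 PHz, via p = hf/c).
p_Y = 1.913e-27 kg·m/s (from energy = 3.58 eV, via p = E/c).
Ratio = 1.012e-27 / 1.913e-27 = 0.529.

0.529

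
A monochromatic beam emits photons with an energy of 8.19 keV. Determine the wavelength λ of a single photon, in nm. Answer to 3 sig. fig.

Take h = 6.62607015e-34 J·s, c = 2.99792458e8 m/s, 1 eV = 1.602176634e-19 J.
In SI units: E = 8.19 keV = 1.3122e-15 J.
Apply λ = hc/E: λ = 1.514e-10 m.
Converting to nm: λ = 0.1514 nm ≈ 0.151 nm.

0.151 nm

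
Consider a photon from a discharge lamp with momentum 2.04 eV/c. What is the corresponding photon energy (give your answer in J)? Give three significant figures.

3.27 × 10^-19 J

(c = 2.99792458 × 10^8 m/s, 1 eV = 1.602176634 × 10^-19 J.)
Convert to SI: p = 2.04 eV/c = 1.0902 × 10^-27 kg·m/s.
Apply E = pc: E = 3.268 × 10^-19 J.
So E ≈ 3.27 × 10^-19 J.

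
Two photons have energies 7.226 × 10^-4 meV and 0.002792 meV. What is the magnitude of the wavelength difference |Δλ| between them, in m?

Using λ = hc/E: λ₁ = 1.7158 m, λ₂ = 0.44407 m.
|Δλ| = |1.7158 − 0.44407| = 1.27 m.

1.27 m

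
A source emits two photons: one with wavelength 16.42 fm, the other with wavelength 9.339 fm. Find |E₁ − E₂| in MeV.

Using E = hc/λ: E₁ = 1.2098 × 10^-11 J, E₂ = 2.1270 × 10^-11 J.
|ΔE| = |1.2098 × 10^-11 − 2.1270 × 10^-11| = 9.17 × 10^-12 J = 57.3 MeV.

57.3 MeV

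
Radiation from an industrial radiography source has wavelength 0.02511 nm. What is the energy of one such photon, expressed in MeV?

(h = 6.62607015e-34 J·s, c = 2.99792458e8 m/s, 1 eV = 1.602176634e-19 J.)
First convert: λ = 0.02511 nm = 2.511e-11 m.
For a photon E = hc/λ, so E = 7.911e-15 J.
Converting to MeV: E = 0.04938 MeV ≈ 0.0494 MeV.

0.0494 MeV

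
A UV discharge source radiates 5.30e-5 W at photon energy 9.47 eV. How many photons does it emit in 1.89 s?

Total energy: E_total = P·t = 5.30e-5 × 1.89 = 1.002e-4 J.
Per-photon energy: E = 1.517e-18 J.
N = E_total / E_photon = 6.60e13.

6.60e13 photons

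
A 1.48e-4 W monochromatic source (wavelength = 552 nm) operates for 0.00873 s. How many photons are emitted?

3.59e12 photons

Total energy: E_total = P·t = 1.48e-4 × 0.00873 = 1.292e-6 J.
Per-photon energy: E = 3.599e-19 J.
N = E_total / E_photon = 3.59e12.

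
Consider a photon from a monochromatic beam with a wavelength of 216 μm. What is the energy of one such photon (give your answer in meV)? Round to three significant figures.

5.74 meV

Take h = 6.62607015e-34 J·s, c = 2.99792458e8 m/s, 1 eV = 1.602176634e-19 J.
In SI units: λ = 216 μm = 2.16e-4 m.
The photon relation is E = hc/λ, giving E = 9.197e-22 J.
Converting to meV: E = 5.740 meV ≈ 5.74 meV.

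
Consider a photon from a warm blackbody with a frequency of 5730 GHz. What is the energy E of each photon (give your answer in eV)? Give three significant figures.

0.0237 eV

(h = 6.62607015 × 10^-34 J·s, 1 eV = 1.602176634 × 10^-19 J.)
In SI units: f = 5730 GHz = 5.73 × 10^12 Hz.
For a photon E = hf, so E = 3.797 × 10^-21 J.
Converting to eV: E = 0.02370 eV ≈ 0.0237 eV.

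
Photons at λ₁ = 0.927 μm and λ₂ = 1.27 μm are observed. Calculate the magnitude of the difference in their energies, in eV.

Using E = hc/λ: E₁ = 2.143 × 10^-19 J, E₂ = 1.564 × 10^-19 J.
|ΔE| = |2.143 × 10^-19 − 1.564 × 10^-19| = 5.79 × 10^-20 J = 0.361 eV.

0.361 eV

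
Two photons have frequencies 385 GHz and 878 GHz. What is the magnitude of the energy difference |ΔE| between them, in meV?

Using E = hf: E₁ = 2.551 × 10^-22 J, E₂ = 5.818 × 10^-22 J.
|ΔE| = |2.551 × 10^-22 − 5.818 × 10^-22| = 3.27 × 10^-22 J = 2.04 meV.

2.04 meV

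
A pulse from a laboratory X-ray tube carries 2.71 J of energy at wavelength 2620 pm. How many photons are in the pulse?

3.57 × 10^16 photons

Per-photon energy: E = 7.582 × 10^-17 J (from wavelength = 2620 pm).
N = E_total / E_photon = 2.71 J / 7.582 × 10^-17 J = 3.57 × 10^16.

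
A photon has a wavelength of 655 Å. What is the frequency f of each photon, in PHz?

Use c = 2.99792458e8 m/s.
First convert: λ = 655 Å = 6.55e-8 m.
Since f = c/λ for a photon, f = 4.577e15 Hz.
Converting to PHz: f = 4.577 PHz ≈ 4.58 PHz.

4.58 PHz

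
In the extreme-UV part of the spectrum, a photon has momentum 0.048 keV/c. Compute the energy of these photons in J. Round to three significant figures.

7.69 × 10^-18 J

In SI units: p = 0.048 keV/c = 2.5653 × 10^-26 kg·m/s.
Apply E = pc: E = 7.690 × 10^-18 J.
So E ≈ 7.69 × 10^-18 J.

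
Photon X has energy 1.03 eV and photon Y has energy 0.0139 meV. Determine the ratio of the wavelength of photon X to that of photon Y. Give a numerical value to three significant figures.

1.35·10^-5

λ_X = 1.204·10^-6 m (from energy = 1.03 eV, via λ = hc/E).
λ_Y = 0.08920 m (from energy = 0.0139 meV, via λ = hc/E).
Ratio = 1.204·10^-6 / 0.08920 = 1.35·10^-5.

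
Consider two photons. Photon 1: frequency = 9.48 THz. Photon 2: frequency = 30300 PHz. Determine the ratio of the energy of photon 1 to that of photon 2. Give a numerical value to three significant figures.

3.13 × 10^-7

E_1 = 6.282 × 10^-21 J (from frequency = 9.48 THz, via E = hf).
E_2 = 2.008 × 10^-14 J (from frequency = 30300 PHz, via E = hf).
Ratio = 6.282 × 10^-21 / 2.008 × 10^-14 = 3.13 × 10^-7.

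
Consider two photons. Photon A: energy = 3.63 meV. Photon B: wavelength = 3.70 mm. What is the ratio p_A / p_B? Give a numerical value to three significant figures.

10.8

p_A = 1.940·10^-30 kg·m/s (from energy = 3.63 meV, via p = E/c).
p_B = 1.791·10^-31 kg·m/s (from wavelength = 3.70 mm, via p = h/λ).
Ratio = 1.940·10^-30 / 1.791·10^-31 = 10.8.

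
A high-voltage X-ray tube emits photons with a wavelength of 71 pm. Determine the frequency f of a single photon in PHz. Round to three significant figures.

4220 PHz

(c = 2.99792458e8 m/s.)
Convert to SI: λ = 71 pm = 7.1e-11 m.
Since f = c/λ for a photon, f = 4.222e18 Hz.
Converting to PHz: f = 4222 PHz ≈ 4220 PHz.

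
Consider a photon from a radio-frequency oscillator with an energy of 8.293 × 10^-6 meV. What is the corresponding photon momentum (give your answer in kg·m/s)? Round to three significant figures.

4.43 × 10^-36 kg·m/s

Take c = 2.99792458 × 10^8 m/s, 1 eV = 1.602176634 × 10^-19 J.
Convert to SI: E = 8.293 × 10^-6 meV = 1.3287 × 10^-27 J.
The photon relation is p = E/c, giving p = 4.432 × 10^-36 kg·m/s.
So p ≈ 4.43 × 10^-36 kg·m/s.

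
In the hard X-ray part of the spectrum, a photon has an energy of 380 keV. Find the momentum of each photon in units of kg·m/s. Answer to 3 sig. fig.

In SI units: E = 380 keV = 6.0883e-14 J.
For a photon p = E/c, so p = 2.031e-22 kg·m/s.
So p ≈ 2.03e-22 kg·m/s.

2.03e-22 kg·m/s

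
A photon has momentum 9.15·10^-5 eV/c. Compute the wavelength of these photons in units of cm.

1.36 cm

In SI units: p = 9.15·10^-5 eV/c = 4.8900·10^-32 kg·m/s.
For a photon λ = h/p, so λ = 0.01355 m.
Converting to cm: λ = 1.355 cm ≈ 1.36 cm.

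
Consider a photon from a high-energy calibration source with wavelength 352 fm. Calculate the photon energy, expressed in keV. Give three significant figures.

(h = 6.62607015 × 10^-34 J·s, c = 2.99792458 × 10^8 m/s, 1 eV = 1.602176634 × 10^-19 J.)
Convert to SI: λ = 352 fm = 3.52 × 10^-13 m.
Since E = hc/λ for a photon, E = 5.643 × 10^-13 J.
Converting to keV: E = 3522 keV ≈ 3520 keV.

3520 keV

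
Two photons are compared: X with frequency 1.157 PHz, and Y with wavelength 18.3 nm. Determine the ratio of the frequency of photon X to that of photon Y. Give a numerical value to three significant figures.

0.0706

f_X = 1.157 × 10^15 Hz (from frequency = 1.157 PHz, via f given directly).
f_Y = 1.638 × 10^16 Hz (from wavelength = 18.3 nm, via f = c/λ).
Ratio = 1.157 × 10^15 / 1.638 × 10^16 = 0.0706.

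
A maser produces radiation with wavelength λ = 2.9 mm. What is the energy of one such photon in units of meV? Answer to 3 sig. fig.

(h = 6.62607015 × 10^-34 J·s, c = 2.99792458 × 10^8 m/s, 1 eV = 1.602176634 × 10^-19 J.)
First convert: λ = 2.9 mm = 0.0029 m.
Apply E = hc/λ: E = 6.850 × 10^-23 J.
Converting to meV: E = 0.4275 meV ≈ 0.428 meV.

0.428 meV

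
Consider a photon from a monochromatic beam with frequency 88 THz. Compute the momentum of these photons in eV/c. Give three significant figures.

Convert to SI: f = 88 THz = 8.8e13 Hz.
Apply p = hf/c: p = 1.945e-28 kg·m/s.
Converting to eV/c: p = 0.3639 eV/c ≈ 0.364 eV/c.

0.364 eV/c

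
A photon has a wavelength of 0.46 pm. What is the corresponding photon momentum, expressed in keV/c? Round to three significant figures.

Use h = 6.62607015 × 10^-34 J·s, c = 2.99792458 × 10^8 m/s, 1 eV = 1.602176634 × 10^-19 J.
In SI units: λ = 0.46 pm = 4.6 × 10^-13 m.
For a photon p = h/λ, so p = 1.440 × 10^-21 kg·m/s.
Converting to keV/c: p = 2695 keV/c ≈ 2700 keV/c.

2700 keV/c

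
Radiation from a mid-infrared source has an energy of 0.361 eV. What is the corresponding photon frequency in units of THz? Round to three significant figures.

Convert to SI: E = 0.361 eV = 5.7839 × 10^-20 J.
Apply f = E/h: f = 8.729 × 10^13 Hz.
Converting to THz: f = 87.29 THz ≈ 87.3 THz.

87.3 THz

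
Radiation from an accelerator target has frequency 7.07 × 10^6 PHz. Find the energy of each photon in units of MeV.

Convert to SI: f = 7.07 × 10^6 PHz = 7.07 × 10^21 Hz.
Since E = hf for a photon, E = 4.685 × 10^-12 J.
Converting to MeV: E = 29.24 MeV ≈ 29.2 MeV.

29.2 MeV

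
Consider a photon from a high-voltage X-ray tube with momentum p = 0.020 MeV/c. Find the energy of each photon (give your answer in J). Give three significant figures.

In SI units: p = 0.020 MeV/c = 1.0689 × 10^-23 kg·m/s.
Since E = pc for a photon, E = 3.204 × 10^-15 J.
So E ≈ 3.20 × 10^-15 J.

3.20 × 10^-15 J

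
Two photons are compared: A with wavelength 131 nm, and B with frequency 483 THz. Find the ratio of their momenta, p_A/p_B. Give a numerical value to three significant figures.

4.74

p_A = 5.058·10^-27 kg·m/s (from wavelength = 131 nm, via p = h/λ).
p_B = 1.068·10^-27 kg·m/s (from frequency = 483 THz, via p = hf/c).
Ratio = 5.058·10^-27 / 1.068·10^-27 = 4.74.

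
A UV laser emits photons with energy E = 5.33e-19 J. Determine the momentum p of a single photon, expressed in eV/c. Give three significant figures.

Apply p = E/c: p = 1.778e-27 kg·m/s.
Converting to eV/c: p = 3.327 eV/c ≈ 3.33 eV/c.

3.33 eV/c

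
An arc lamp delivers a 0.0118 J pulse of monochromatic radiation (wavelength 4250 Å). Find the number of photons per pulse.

2.52 × 10^16 photons

Per-photon energy: E = 4.674 × 10^-19 J (from wavelength = 4250 Å).
N = E_total / E_photon = 0.0118 J / 4.674 × 10^-19 J = 2.52 × 10^16.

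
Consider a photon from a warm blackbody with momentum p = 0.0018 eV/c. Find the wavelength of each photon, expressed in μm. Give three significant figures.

Use h = 6.62607015e-34 J·s, c = 2.99792458e8 m/s, 1 eV = 1.602176634e-19 J.
In SI units: p = 0.0018 eV/c = 9.6197e-31 kg·m/s.
For a photon λ = h/p, so λ = 6.888e-4 m.
Converting to μm: λ = 688.8 μm ≈ 689 μm.

689 μm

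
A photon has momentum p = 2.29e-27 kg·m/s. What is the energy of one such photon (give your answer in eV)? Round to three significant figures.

4.28 eV

Since E = pc for a photon, E = 6.865e-19 J.
Converting to eV: E = 4.285 eV ≈ 4.28 eV.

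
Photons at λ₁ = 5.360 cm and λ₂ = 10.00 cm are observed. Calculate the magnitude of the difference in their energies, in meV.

Using E = hc/λ: E₁ = 3.7061·10^-24 J, E₂ = 1.9864·10^-24 J.
|ΔE| = |3.7061·10^-24 − 1.9864·10^-24| = 1.72·10^-24 J = 0.0107 meV.

0.0107 meV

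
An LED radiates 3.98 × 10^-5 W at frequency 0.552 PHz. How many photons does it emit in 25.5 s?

Total energy: E_total = P·t = 3.98 × 10^-5 × 25.5 = 0.001015 J.
Per-photon energy: E = 3.658 × 10^-19 J.
N = E_total / E_photon = 2.77 × 10^15.

2.77 × 10^15 photons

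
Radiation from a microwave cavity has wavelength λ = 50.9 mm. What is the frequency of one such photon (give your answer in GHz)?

5.89 GHz

In SI units: λ = 50.9 mm = 0.0509 m.
Apply f = c/λ: f = 5.890 × 10^9 Hz.
Converting to GHz: f = 5.890 GHz ≈ 5.89 GHz.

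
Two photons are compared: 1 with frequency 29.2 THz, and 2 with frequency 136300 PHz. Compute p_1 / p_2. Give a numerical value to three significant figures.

2.14e-7

p_1 = 6.454e-29 kg·m/s (from frequency = 29.2 THz, via p = hf/c).
p_2 = 3.013e-22 kg·m/s (from frequency = 136300 PHz, via p = hf/c).
Ratio = 6.454e-29 / 3.013e-22 = 2.14e-7.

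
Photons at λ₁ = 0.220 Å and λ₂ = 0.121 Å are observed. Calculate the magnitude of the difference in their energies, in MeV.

Using E = hc/λ: E₁ = 9.029e-15 J, E₂ = 1.642e-14 J.
|ΔE| = |9.029e-15 − 1.642e-14| = 7.39e-15 J = 0.0461 MeV.

0.0461 MeV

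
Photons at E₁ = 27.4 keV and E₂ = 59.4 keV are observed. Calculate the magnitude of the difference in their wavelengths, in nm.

Using λ = hc/E: λ₁ = 4.525e-11 m, λ₂ = 2.087e-11 m.
|Δλ| = |4.525e-11 − 2.087e-11| = 2.44e-11 m = 0.0244 nm.

0.0244 nm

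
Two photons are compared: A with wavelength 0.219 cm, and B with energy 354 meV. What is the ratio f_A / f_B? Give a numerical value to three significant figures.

1.60 × 10^-3

f_A = 1.369 × 10^11 Hz (from wavelength = 0.219 cm, via f = c/λ).
f_B = 8.560 × 10^13 Hz (from energy = 354 meV, via f = E/h).
Ratio = 1.369 × 10^11 / 8.560 × 10^13 = 1.60 × 10^-3.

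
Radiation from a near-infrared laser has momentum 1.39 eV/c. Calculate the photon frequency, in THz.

336 THz

Use h = 6.62607015e-34 J·s, c = 2.99792458e8 m/s, 1 eV = 1.602176634e-19 J.
Convert to SI: p = 1.39 eV/c = 7.4286e-28 kg·m/s.
The photon relation is f = pc/h, giving f = 3.361e14 Hz.
Converting to THz: f = 336.1 THz ≈ 336 THz.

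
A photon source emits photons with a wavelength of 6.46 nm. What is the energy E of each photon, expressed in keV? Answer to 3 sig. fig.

First convert: λ = 6.46 nm = 6.46e-9 m.
The photon relation is E = hc/λ, giving E = 3.075e-17 J.
Converting to keV: E = 0.1919 keV ≈ 0.192 keV.

0.192 keV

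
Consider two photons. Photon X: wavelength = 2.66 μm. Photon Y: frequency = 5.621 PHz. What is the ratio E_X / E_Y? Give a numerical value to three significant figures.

E_X = 7.468e-20 J (from wavelength = 2.66 μm, via E = hc/λ).
E_Y = 3.725e-18 J (from frequency = 5.621 PHz, via E = hf).
Ratio = 7.468e-20 / 3.725e-18 = 0.0201.

0.0201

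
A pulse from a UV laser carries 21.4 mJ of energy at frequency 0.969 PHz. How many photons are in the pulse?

Per-photon energy: E = 6.421 × 10^-19 J (from frequency = 0.969 PHz).
N = E_total / E_photon = 0.0214 J / 6.421 × 10^-19 J = 3.33 × 10^16.

3.33 × 10^16 photons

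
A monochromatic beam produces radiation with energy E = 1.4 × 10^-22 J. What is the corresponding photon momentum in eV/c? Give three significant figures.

8.74 × 10^-4 eV/c

(c = 2.99792458 × 10^8 m/s, 1 eV = 1.602176634 × 10^-19 J.)
Since p = E/c for a photon, p = 4.670 × 10^-31 kg·m/s.
Converting to eV/c: p = 8.738 × 10^-4 eV/c ≈ 8.74 × 10^-4 eV/c.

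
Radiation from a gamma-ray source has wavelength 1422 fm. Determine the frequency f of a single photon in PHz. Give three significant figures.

2.11 × 10^5 PHz

Convert to SI: λ = 1422 fm = 1.422 × 10^-12 m.
For a photon f = c/λ, so f = 2.108 × 10^20 Hz.
Converting to PHz: f = 210800 PHz ≈ 2.11 × 10^5 PHz.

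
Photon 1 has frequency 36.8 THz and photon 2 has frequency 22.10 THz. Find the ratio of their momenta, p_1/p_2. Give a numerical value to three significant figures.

1.67

p_1 = 8.134e-29 kg·m/s (from frequency = 36.8 THz, via p = hf/c).
p_2 = 4.885e-29 kg·m/s (from frequency = 22.10 THz, via p = hf/c).
Ratio = 8.134e-29 / 4.885e-29 = 1.67.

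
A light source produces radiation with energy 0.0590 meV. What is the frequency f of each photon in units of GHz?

14.3 GHz

Use h = 6.62607015e-34 J·s, 1 eV = 1.602176634e-19 J.
In SI units: E = 0.0590 meV = 9.4528e-24 J.
Since f = E/h for a photon, f = 1.427e10 Hz.
Converting to GHz: f = 14.27 GHz ≈ 14.3 GHz.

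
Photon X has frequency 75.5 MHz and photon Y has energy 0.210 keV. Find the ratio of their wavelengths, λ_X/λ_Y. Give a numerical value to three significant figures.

λ_X = 3.971 m (from frequency = 75.5 MHz, via λ = c/f).
λ_Y = 5.904 × 10^-9 m (from energy = 0.210 keV, via λ = hc/E).
Ratio = 3.971 / 5.904 × 10^-9 = 6.73 × 10^8.

6.73 × 10^8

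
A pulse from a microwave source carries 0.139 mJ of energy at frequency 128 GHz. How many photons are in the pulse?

Per-photon energy: E = 8.481e-23 J (from frequency = 128 GHz).
N = E_total / E_photon = 1.39e-4 J / 8.481e-23 J = 1.64e18.

1.64e18 photons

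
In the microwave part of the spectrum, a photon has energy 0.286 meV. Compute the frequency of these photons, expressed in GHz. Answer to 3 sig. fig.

69.2 GHz

Take h = 6.62607015·10^-34 J·s, 1 eV = 1.602176634·10^-19 J.
First convert: E = 0.286 meV = 4.5822·10^-23 J.
Apply f = E/h: f = 6.915·10^10 Hz.
Converting to GHz: f = 69.15 GHz ≈ 69.2 GHz.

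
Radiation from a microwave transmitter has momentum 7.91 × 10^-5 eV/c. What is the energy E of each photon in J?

First convert: p = 7.91 × 10^-5 eV/c = 4.2273 × 10^-32 kg·m/s.
The photon relation is E = pc, giving E = 1.267 × 10^-23 J.
So E ≈ 1.27 × 10^-23 J.

1.27 × 10^-23 J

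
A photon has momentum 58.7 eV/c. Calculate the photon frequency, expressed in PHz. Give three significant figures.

14.2 PHz

In SI units: p = 58.7 eV/c = 3.1371 × 10^-26 kg·m/s.
Since f = pc/h for a photon, f = 1.419 × 10^16 Hz.
Converting to PHz: f = 14.19 PHz ≈ 14.2 PHz.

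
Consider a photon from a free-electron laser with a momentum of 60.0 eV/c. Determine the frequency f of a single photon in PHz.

Convert to SI: p = 60.0 eV/c = 3.2066 × 10^-26 kg·m/s.
For a photon f = pc/h, so f = 1.451 × 10^16 Hz.
Converting to PHz: f = 14.51 PHz ≈ 14.5 PHz.

14.5 PHz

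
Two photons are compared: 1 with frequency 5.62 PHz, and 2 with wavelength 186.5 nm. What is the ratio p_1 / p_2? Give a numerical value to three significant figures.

3.50

p_1 = 1.242e-26 kg·m/s (from frequency = 5.62 PHz, via p = hf/c).
p_2 = 3.553e-27 kg·m/s (from wavelength = 186.5 nm, via p = h/λ).
Ratio = 1.242e-26 / 3.553e-27 = 3.50.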